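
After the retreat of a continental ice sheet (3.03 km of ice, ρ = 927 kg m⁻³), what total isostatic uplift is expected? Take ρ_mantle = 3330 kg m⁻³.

Removing the load lets mantle flow back in; uplift u satisfies ρ_ice t = ρ_m u.
u = t ρ_ice/ρ_m = 3.03 km × 927/3330 = 0.843 km.

0.843 km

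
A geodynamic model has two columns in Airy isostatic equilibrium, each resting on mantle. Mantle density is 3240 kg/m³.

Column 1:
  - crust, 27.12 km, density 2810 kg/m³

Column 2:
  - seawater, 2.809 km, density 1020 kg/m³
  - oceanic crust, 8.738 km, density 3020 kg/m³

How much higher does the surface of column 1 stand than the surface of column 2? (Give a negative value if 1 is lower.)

For any compensation level in the mantle, the mantle terms cancel and isostasy reduces to e = (Σt_1 − Σt_2) − (Σ(ρt)_1 − Σ(ρt)_2) / ρ_m.
Σt_1 = 27.12 km; Σt_2 = 11.547 km; Σ(ρt)_1 = 76207.2; Σ(ρt)_2 = 29253.94 (in km·kg/m³).
e = (27.12 − 11.547) − (76207.2 − 29253.94) / 3240 = 1.08 km.

1.08 km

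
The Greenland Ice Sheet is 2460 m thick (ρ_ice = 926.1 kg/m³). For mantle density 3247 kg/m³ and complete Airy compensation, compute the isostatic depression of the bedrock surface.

702 m

Balancing pressure at the compensation depth: the ice load ρ_ice t is balanced by mantle displaced below, ρ_m s.
s = t ρ_ice / ρ_m = 2460 m × 926.1/3247 = 702 m.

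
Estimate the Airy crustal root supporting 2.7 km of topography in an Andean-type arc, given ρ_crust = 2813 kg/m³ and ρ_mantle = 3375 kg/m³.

Isostatic balance requires: the weight of the topography is balanced by the buoyancy of the root, ρ_c h = (ρ_m − ρ_c) r.
r = h · ρ_c / (ρ_m − ρ_c) = 2.7 km × 2813 / (3375 − 2813) = 13.5 km.

13.5 km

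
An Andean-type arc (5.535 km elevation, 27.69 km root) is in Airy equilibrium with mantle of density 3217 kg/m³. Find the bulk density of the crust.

ρ_c h = (ρ_m − ρ_c) r → ρ_c (h + r) = ρ_m r → ρ_c = ρ_m r / (h + r).
ρ_c = 3217 × 27.69 km / (5.535 km + 27.69 km) = 2680 kg/m³.

2680 kg/m³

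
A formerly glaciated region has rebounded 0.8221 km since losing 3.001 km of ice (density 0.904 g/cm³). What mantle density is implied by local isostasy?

ρ_m = ρ_ice t / u = 0.904 × 3.001 km/0.8221 km = 3.3 g/cm³.

3.3 g/cm³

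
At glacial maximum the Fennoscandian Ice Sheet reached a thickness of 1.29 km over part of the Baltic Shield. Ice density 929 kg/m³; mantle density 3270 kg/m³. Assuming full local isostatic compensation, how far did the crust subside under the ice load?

Equating mass per unit area of the two columns: the ice load ρ_ice t is balanced by mantle displaced below, ρ_m s.
s = t ρ_ice / ρ_m = 1.29 km × 929/3270 = 0.366 km.

0.366 km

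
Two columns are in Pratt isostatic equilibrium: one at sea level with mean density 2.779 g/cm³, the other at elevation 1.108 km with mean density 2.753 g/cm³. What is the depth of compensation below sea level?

117 km

ρ_ref D = ρ (D + h) → D (ρ_ref − ρ) = ρ h.
D = ρ h/(ρ_ref − ρ) = 2.753 × 1.108 km/(2.779 − 2.753) = 117 km.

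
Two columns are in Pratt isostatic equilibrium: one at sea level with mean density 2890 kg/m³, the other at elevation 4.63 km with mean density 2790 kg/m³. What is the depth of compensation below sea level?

ρ_ref D = ρ (D + h) → D (ρ_ref − ρ) = ρ h.
D = ρ h/(ρ_ref − ρ) = 2790 × 4.63 km/(2890 − 2790) = 129 km.

129 km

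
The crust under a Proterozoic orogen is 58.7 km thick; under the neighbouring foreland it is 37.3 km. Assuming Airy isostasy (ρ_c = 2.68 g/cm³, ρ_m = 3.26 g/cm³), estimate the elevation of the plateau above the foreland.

Excess crust Δ = 58.7 km − 37.3 km = 21.4 km, split between elevation h and root r with h + r = Δ.
Airy balance ρ_c h = (ρ_m − ρ_c) r gives r = h ρ_c/(ρ_m − ρ_c), so h (1 + ρ_c/(ρ_m − ρ_c)) = Δ, i.e. h = Δ (ρ_m − ρ_c)/ρ_m.
h = 21.4 km × 0.58/3.26 = 3.81 km.

3.81 km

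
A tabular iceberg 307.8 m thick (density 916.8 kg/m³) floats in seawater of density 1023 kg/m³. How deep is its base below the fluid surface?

276 m

Draft d = t ρ_obj/ρ_fluid = 307.8 m × 916.8/1023 = 276 m.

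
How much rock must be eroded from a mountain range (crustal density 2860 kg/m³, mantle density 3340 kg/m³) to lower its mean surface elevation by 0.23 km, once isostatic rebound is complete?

1.6 km

Net drop Δ = e − u = e − e ρ_c/ρ_m = e (ρ_m − ρ_c)/ρ_m.
e = Δ ρ_m/(ρ_m − ρ_c) = 0.23 km × 3340/480 = 1.6 km.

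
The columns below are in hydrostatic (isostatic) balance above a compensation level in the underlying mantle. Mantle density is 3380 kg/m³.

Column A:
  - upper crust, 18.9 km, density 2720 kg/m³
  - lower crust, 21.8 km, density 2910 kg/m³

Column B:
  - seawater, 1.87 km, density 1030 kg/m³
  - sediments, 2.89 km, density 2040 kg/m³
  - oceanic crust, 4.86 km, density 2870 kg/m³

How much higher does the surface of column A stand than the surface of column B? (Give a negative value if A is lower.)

For any compensation level in the mantle, the mantle terms cancel and isostasy reduces to e = (Σt_A − Σt_B) − (Σ(ρt)_A − Σ(ρt)_B) / ρ_m.
Σt_A = 40.7 km; Σt_B = 9.62 km; Σ(ρt)_A = 114846; Σ(ρt)_B = 21769.9 (in km·kg/m³).
e = (40.7 − 9.62) − (114846 − 21769.9) / 3380 = 3.54 km.

3.54 km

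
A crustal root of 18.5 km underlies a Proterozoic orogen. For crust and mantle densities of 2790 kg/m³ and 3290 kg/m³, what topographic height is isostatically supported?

3.32 km

For local isostatic compensation: ρ_c h = (ρ_m − ρ_c) r.
h = r (ρ_m − ρ_c) / ρ_c = 18.5 km × (3290 − 2790) / 2790 = 3.32 km.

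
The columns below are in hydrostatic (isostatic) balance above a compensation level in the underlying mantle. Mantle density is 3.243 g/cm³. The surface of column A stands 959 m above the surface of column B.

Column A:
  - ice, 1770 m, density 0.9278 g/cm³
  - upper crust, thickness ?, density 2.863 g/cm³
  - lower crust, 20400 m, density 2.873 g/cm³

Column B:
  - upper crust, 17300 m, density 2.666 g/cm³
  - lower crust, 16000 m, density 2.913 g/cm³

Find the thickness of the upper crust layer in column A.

17700 m

Take the compensation level at the base of the deeper column (depth z_c below the surface of column A) and equate Σ ρ_i t_i down to z_c; mantle fills any gap and the z_c terms cancel.
Column A: 1770×0.9278 + x×2.863 + 20400×2.873 + (z_c − 22170 − x)×3.243
Column B: 959×0 + 17300×2.666 + 16000×2.913 + (z_c − 959 − 33300)×3.243
The z_c×3.243 term appears on both sides and cancels. Collect the known terms of each column as K = Σ(ρt)_known − 3.243 × (depth of known layers): K_A = 60251.406 − 3.243×22170 = −11645.904; K_B = 92729.8 − 3.243×(959 + 33300) = −18372.137.
Balance: K_A − x×(3.243 − 2.863) = K_B, so x = (K_A − K_B)/(3.243 − 2.863) = 6726.23/0.38 = 17700 m.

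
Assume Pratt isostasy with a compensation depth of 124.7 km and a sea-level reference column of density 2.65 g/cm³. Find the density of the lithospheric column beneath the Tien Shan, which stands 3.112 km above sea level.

2.59 g/cm³

Pratt balance: ρ_ref D = ρ (D + h).
ρ = ρ_ref D/(D + h) = 2.65 × 124.7 km/(124.7 km + 3.112 km) = 2.59 g/cm³.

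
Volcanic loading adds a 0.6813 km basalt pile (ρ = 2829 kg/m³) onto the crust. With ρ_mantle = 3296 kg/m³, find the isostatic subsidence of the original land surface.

0.585 km

Subaerial loading: s = t ρ_load / ρ_m.
s = 0.6813 km × 2829/3296 = 0.585 km.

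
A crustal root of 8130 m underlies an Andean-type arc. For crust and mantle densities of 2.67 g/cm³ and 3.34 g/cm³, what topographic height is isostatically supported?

2040 m

By Archimedes' principle applied to the lithosphere: ρ_c h = (ρ_m − ρ_c) r.
h = r (ρ_m − ρ_c) / ρ_c = 8130 m × (3.34 − 2.67) / 2.67 = 2040 m.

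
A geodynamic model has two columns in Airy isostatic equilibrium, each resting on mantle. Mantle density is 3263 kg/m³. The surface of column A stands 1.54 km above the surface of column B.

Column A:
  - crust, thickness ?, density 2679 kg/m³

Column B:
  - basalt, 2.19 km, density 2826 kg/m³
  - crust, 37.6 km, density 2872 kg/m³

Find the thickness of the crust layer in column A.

35.4 km

Take the compensation level at the base of the deeper column (depth z_c below the surface of column A) and equate Σ ρ_i t_i down to z_c; mantle fills any gap and the z_c terms cancel.
Column A: x×2679 + (z_c − 0 − x)×3263
Column B: 1.54×0 + 2.19×2826 + 37.6×2872 + (z_c − 1.54 − 39.79)×3263
The z_c×3263 term appears on both sides and cancels. Collect the known terms of each column as K = Σ(ρt)_known − 3263 × (depth of known layers): K_A = 0 − 3263×0 = 0; K_B = 114176.14 − 3263×(1.54 + 39.79) = −20683.65.
Balance: K_A − x×(3263 − 2679) = K_B, so x = (K_A − K_B)/(3263 − 2679) = 20683.7/584 = 35.4 km.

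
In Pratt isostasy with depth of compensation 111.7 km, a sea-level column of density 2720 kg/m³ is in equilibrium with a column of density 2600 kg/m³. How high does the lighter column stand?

5.16 km

ρ_ref D = ρ (D + h) → h = D (ρ_ref − ρ)/ρ.
h = 111.7 km × (2720 − 2600)/2600 = 5.16 km.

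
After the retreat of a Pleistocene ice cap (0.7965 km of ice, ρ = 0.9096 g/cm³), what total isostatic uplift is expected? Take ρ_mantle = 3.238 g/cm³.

Removing the load lets mantle flow back in; uplift u satisfies ρ_ice t = ρ_m u.
u = t ρ_ice/ρ_m = 0.7965 km × 0.9096/3.238 = 0.224 km.

0.224 km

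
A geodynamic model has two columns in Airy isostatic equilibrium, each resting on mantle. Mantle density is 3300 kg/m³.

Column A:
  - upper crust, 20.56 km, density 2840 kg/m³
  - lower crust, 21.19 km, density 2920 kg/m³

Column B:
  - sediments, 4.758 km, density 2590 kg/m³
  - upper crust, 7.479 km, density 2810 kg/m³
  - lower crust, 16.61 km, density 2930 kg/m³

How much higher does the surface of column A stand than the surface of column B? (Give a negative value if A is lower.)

1.31 km

For any compensation level in the mantle, the mantle terms cancel and isostasy reduces to e = (Σt_A − Σt_B) − (Σ(ρt)_A − Σ(ρt)_B) / ρ_m.
Σt_A = 41.75 km; Σt_B = 28.847 km; Σ(ρt)_A = 120265.2; Σ(ρt)_B = 82006.51 (in km·kg/m³).
e = (41.75 − 28.847) − (120265.2 − 82006.51) / 3300 = 1.31 km.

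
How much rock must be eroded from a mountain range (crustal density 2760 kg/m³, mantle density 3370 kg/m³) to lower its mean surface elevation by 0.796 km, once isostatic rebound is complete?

Net drop Δ = e − u = e − e ρ_c/ρ_m = e (ρ_m − ρ_c)/ρ_m.
e = Δ ρ_m/(ρ_m − ρ_c) = 0.796 km × 3370/610 = 4.4 km.

4.4 km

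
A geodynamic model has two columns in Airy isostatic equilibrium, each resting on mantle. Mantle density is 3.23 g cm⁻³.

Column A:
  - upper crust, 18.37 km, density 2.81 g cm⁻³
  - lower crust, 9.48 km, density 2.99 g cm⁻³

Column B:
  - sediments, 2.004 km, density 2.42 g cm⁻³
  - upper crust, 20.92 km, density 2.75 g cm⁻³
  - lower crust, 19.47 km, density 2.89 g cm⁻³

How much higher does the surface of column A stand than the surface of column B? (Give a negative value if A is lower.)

−2.57 km

For any compensation level in the mantle, the mantle terms cancel and isostasy reduces to e = (Σt_A − Σt_B) − (Σ(ρt)_A − Σ(ρt)_B) / ρ_m.
Σt_A = 27.85 km; Σt_B = 42.394 km; Σ(ρt)_A = 79.9649; Σ(ρt)_B = 118.64798 (in km·g cm⁻³).
e = (27.85 − 42.394) − (79.9649 − 118.64798) / 3.23 = −2.57 km.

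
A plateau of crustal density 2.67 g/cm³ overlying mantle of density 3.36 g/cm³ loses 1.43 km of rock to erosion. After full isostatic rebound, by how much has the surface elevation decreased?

0.294 km

Rebound u = e ρ_c/ρ_m = 1.43 km × 2.67/3.36 = 1.136 km.
Net surface drop = e − u = 1.43 km − 1.136 km = e (ρ_m − ρ_c)/ρ_m = 0.294 km.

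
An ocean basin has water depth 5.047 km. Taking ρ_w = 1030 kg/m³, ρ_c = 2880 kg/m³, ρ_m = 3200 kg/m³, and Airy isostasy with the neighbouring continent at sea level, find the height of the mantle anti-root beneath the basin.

29.2 km

For local isostatic compensation: replacing crust with seawater at the top is compensated by replacing crust with mantle at the base: d (ρ_c − ρ_w) = a (ρ_m − ρ_c).
a = d (ρ_c − ρ_w)/(ρ_m − ρ_c) = 5.047 km × 1850/320 = 29.2 km.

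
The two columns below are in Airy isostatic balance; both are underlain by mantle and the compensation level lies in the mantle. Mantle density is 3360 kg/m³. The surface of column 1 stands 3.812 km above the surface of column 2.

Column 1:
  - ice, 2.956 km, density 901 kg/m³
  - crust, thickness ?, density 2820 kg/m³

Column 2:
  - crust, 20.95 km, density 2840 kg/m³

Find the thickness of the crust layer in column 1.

Take the compensation level at the base of the deeper column (depth z_c below the surface of column 1) and equate Σ ρ_i t_i down to z_c; mantle fills any gap and the z_c terms cancel.
Column 1: 2.956×901 + x×2820 + (z_c − 2.956 − x)×3360
Column 2: 3.812×0 + 20.95×2840 + (z_c − 3.812 − 20.95)×3360
The z_c×3360 term appears on both sides and cancels. Collect the known terms of each column as K = Σ(ρt)_known − 3360 × (depth of known layers): K_1 = 2663.356 − 3360×2.956 = −7268.804; K_2 = 59498 − 3360×(3.812 + 20.95) = −23702.32.
Balance: K_1 − x×(3360 − 2820) = K_2, so x = (K_1 − K_2)/(3360 − 2820) = 16433.5/540 = 30.4 km.

30.4 km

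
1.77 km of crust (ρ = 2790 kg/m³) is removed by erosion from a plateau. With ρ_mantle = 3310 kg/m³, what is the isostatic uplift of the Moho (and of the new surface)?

Unloading: uplift u = e ρ_c/ρ_m = 1.77 km × 2790/3310 = 1.49 km.

1.49 km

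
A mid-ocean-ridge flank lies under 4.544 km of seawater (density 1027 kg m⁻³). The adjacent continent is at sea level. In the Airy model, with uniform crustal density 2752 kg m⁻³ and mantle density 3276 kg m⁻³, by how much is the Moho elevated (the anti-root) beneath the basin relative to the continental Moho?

For local isostatic compensation: replacing crust with seawater at the top is compensated by replacing crust with mantle at the base: d (ρ_c − ρ_w) = a (ρ_m − ρ_c).
a = d (ρ_c − ρ_w)/(ρ_m − ρ_c) = 4.544 km × 1725/524 = 15 km.

15 km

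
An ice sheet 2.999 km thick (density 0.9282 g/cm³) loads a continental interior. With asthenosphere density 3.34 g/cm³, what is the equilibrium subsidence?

0.833 km

Isostatic balance requires: the ice load ρ_ice t is balanced by mantle displaced below, ρ_m s.
s = t ρ_ice / ρ_m = 2.999 km × 0.9282/3.34 = 0.833 km.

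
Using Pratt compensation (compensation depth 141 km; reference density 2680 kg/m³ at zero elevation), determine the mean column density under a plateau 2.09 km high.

2640 kg/m³

Pratt balance: ρ_ref D = ρ (D + h).
ρ = ρ_ref D/(D + h) = 2680 × 141 km/(141 km + 2.09 km) = 2640 kg/m³.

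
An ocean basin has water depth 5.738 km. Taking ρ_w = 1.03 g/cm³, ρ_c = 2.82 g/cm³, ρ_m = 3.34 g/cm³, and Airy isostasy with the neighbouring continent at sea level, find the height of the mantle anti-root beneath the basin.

19.8 km

By Archimedes' principle applied to the lithosphere: replacing crust with seawater at the top is compensated by replacing crust with mantle at the base: d (ρ_c − ρ_w) = a (ρ_m − ρ_c).
a = d (ρ_c − ρ_w)/(ρ_m − ρ_c) = 5.738 km × 1.79/0.52 = 19.8 km.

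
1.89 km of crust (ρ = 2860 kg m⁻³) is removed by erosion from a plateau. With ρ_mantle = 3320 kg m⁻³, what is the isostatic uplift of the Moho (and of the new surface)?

1.63 km

Unloading: uplift u = e ρ_c/ρ_m = 1.89 km × 2860/3320 = 1.63 km.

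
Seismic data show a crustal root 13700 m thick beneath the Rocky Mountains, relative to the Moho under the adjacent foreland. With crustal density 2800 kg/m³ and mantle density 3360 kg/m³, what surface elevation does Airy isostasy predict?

2740 m

In Airy isostatic equilibrium: ρ_c h = (ρ_m − ρ_c) r.
h = r (ρ_m − ρ_c) / ρ_c = 13700 m × (3360 − 2800) / 2800 = 2740 m.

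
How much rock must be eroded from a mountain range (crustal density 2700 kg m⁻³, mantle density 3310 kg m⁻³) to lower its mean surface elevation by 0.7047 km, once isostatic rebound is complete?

3.82 km

Net drop Δ = e − u = e − e ρ_c/ρ_m = e (ρ_m − ρ_c)/ρ_m.
e = Δ ρ_m/(ρ_m − ρ_c) = 0.7047 km × 3310/610 = 3.82 km.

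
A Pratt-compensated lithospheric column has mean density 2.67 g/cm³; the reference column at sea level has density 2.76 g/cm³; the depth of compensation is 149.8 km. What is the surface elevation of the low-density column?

5.05 km

ρ_ref D = ρ (D + h) → h = D (ρ_ref − ρ)/ρ.
h = 149.8 km × (2.76 − 2.67)/2.67 = 5.05 km.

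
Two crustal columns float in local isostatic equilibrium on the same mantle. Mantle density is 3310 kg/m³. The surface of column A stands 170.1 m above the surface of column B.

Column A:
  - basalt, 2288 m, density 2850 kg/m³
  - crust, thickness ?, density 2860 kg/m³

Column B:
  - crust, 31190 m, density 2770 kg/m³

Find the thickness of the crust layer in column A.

Take the compensation level at the base of the deeper column (depth z_c below the surface of column A) and equate Σ ρ_i t_i down to z_c; mantle fills any gap and the z_c terms cancel.
Column A: 2288×2850 + x×2860 + (z_c − 2288 − x)×3310
Column B: 170.1×0 + 31190×2770 + (z_c − 170.1 − 31190)×3310
The z_c×3310 term appears on both sides and cancels. Collect the known terms of each column as K = Σ(ρt)_known − 3310 × (depth of known layers): K_A = 6520800 − 3310×2288 = −1052480; K_B = 86396300 − 3310×(170.1 + 31190) = −17405631.
Balance: K_A − x×(3310 − 2860) = K_B, so x = (K_A − K_B)/(3310 − 2860) = 16353200/450 = 36300 m.

36300 m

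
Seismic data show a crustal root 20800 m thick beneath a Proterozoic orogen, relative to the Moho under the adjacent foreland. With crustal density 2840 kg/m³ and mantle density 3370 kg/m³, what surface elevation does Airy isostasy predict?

Equating mass per unit area of the two columns: ρ_c h = (ρ_m − ρ_c) r.
h = r (ρ_m − ρ_c) / ρ_c = 20800 m × (3370 − 2840) / 2840 = 3880 m.

3880 m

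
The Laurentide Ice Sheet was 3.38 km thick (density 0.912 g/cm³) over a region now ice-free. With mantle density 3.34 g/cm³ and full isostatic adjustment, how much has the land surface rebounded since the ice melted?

0.923 km

Removing the load lets mantle flow back in; uplift u satisfies ρ_ice t = ρ_m u.
u = t ρ_ice/ρ_m = 3.38 km × 0.912/3.34 = 0.923 km.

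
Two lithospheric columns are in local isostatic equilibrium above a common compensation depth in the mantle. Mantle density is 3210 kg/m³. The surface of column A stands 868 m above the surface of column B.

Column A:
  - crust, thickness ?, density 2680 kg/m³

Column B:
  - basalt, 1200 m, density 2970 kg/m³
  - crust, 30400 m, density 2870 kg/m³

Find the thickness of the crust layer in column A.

Take the compensation level at the base of the deeper column (depth z_c below the surface of column A) and equate Σ ρ_i t_i down to z_c; mantle fills any gap and the z_c terms cancel.
Column A: x×2680 + (z_c − 0 − x)×3210
Column B: 868×0 + 1200×2970 + 30400×2870 + (z_c − 868 − 31600)×3210
The z_c×3210 term appears on both sides and cancels. Collect the known terms of each column as K = Σ(ρt)_known − 3210 × (depth of known layers): K_A = 0 − 3210×0 = 0; K_B = 90812000 − 3210×(868 + 31600) = −13410280.
Balance: K_A − x×(3210 − 2680) = K_B, so x = (K_A − K_B)/(3210 − 2680) = 13410300/530 = 25300 m.

25300 m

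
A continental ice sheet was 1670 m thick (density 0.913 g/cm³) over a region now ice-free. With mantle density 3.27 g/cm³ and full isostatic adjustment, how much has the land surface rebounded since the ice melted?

Removing the load lets mantle flow back in; uplift u satisfies ρ_ice t = ρ_m u.
u = t ρ_ice/ρ_m = 1670 m × 0.913/3.27 = 466 m.

466 m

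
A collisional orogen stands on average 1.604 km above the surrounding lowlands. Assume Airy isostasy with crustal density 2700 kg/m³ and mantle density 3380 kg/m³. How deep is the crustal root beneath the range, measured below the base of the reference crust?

6.37 km

Equating mass per unit area of the two columns: the weight of the topography is balanced by the buoyancy of the root, ρ_c h = (ρ_m − ρ_c) r.
r = h · ρ_c / (ρ_m − ρ_c) = 1.604 km × 2700 / (3380 − 2700) = 6.37 km.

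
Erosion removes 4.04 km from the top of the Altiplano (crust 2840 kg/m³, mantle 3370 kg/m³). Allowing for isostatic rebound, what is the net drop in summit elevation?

0.635 km

Rebound u = e ρ_c/ρ_m = 4.04 km × 2840/3370 = 3.405 km.
Net surface drop = e − u = 4.04 km − 3.405 km = e (ρ_m − ρ_c)/ρ_m = 0.635 km.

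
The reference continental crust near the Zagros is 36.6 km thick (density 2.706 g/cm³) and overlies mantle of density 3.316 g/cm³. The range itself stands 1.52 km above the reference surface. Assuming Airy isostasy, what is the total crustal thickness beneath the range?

Root depth r = h ρ_c / (ρ_m − ρ_c) = 1.52 km × 2.706 / 0.61 = 6.743 km.
Total thickness = T + h + r = 36.6 km + 1.52 km + 6.743 km = 44.9 km.

44.9 km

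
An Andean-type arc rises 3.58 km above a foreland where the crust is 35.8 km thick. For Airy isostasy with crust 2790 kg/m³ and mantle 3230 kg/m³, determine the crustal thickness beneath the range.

62.1 km

Root depth r = h ρ_c / (ρ_m − ρ_c) = 3.58 km × 2790 / 440 = 22.7 km.
Total thickness = T + h + r = 35.8 km + 3.58 km + 22.7 km = 62.1 km.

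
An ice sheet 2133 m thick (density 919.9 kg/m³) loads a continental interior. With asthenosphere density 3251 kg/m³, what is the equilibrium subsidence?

By Archimedes' principle applied to the lithosphere: the ice load ρ_ice t is balanced by mantle displaced below, ρ_m s.
s = t ρ_ice / ρ_m = 2133 m × 919.9/3251 = 604 m.

604 m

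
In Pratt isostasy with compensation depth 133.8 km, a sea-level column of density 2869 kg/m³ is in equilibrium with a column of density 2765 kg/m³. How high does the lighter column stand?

5.03 km

ρ_ref D = ρ (D + h) → h = D (ρ_ref − ρ)/ρ.
h = 133.8 km × (2869 − 2765)/2765 = 5.03 km.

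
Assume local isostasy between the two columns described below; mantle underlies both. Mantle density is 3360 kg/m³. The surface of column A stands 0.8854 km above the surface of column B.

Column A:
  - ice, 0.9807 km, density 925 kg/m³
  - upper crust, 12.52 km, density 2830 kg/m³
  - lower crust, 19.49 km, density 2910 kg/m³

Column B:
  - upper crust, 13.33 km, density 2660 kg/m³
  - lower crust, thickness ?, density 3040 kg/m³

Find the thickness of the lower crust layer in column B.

17.2 km

Take the compensation level at the base of the deeper column (depth z_c below the surface of column A) and equate Σ ρ_i t_i down to z_c; mantle fills any gap and the z_c terms cancel.
Column A: 0.9807×925 + 12.52×2830 + 19.49×2910 + (z_c − 32.9907)×3360
Column B: 0.8854×0 + 13.33×2660 + x×3040 + (z_c − 0.8854 − 13.33 − x)×3360
The z_c×3360 term appears on both sides and cancels. Collect the known terms of each column as K = Σ(ρt)_known − 3360 × (depth of known layers): K_A = 93054.6475 − 3360×32.9907 = −17794.1045; K_B = 35457.8 − 3360×(0.8854 + 13.33) = −12305.944.
Balance: K_A = K_B − x×(3360 − 3040), so x = (K_B − K_A)/(3360 − 3040) = 5488.16/320 = 17.2 km.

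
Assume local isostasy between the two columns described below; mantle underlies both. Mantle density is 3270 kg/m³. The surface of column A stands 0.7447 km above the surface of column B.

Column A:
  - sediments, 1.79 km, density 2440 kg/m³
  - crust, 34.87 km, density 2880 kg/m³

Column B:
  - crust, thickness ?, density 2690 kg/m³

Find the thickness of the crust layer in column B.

21.8 km

Take the compensation level at the base of the deeper column (depth z_c below the surface of column A) and equate Σ ρ_i t_i down to z_c; mantle fills any gap and the z_c terms cancel.
Column A: 1.79×2440 + 34.87×2880 + (z_c − 36.66)×3270
Column B: 0.7447×0 + x×2690 + (z_c − 0.7447 − 0 − x)×3270
The z_c×3270 term appears on both sides and cancels. Collect the known terms of each column as K = Σ(ρt)_known − 3270 × (depth of known layers): K_A = 104793.2 − 3270×36.66 = −15085; K_B = 0 − 3270×(0.7447 + 0) = −2435.169.
Balance: K_A = K_B − x×(3270 − 2690), so x = (K_B − K_A)/(3270 − 2690) = 12649.8/580 = 21.8 km.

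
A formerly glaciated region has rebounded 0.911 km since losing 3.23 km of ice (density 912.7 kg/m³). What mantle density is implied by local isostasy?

3240 kg/m³

ρ_m = ρ_ice t / u = 912.7 × 3.23 km/0.911 km = 3240 kg/m³.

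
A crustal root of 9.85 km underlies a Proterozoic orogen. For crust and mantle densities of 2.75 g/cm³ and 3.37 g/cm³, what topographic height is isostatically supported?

2.22 km

By Archimedes' principle applied to the lithosphere: ρ_c h = (ρ_m − ρ_c) r.
h = r (ρ_m − ρ_c) / ρ_c = 9.85 km × (3.37 − 2.75) / 2.75 = 2.22 km.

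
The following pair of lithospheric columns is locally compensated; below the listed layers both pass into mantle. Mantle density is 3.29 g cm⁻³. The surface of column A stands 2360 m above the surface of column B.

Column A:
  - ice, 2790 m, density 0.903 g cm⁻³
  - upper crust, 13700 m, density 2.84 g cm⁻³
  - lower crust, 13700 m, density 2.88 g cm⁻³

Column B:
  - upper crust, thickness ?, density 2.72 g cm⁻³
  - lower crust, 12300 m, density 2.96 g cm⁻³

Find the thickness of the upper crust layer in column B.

11600 m

Take the compensation level at the base of the deeper column (depth z_c below the surface of column A) and equate Σ ρ_i t_i down to z_c; mantle fills any gap and the z_c terms cancel.
Column A: 2790×0.903 + 13700×2.84 + 13700×2.88 + (z_c − 30190)×3.29
Column B: 2360×0 + x×2.72 + 12300×2.96 + (z_c − 2360 − 12300 − x)×3.29
The z_c×3.29 term appears on both sides and cancels. Collect the known terms of each column as K = Σ(ρt)_known − 3.29 × (depth of known layers): K_A = 80883.37 − 3.29×30190 = −18441.73; K_B = 36408 − 3.29×(2360 + 12300) = −11823.4.
Balance: K_A = K_B − x×(3.29 − 2.72), so x = (K_B − K_A)/(3.29 − 2.72) = 6618.33/0.57 = 11600 m.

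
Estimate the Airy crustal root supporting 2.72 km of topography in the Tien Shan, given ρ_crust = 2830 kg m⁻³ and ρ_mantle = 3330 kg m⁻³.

15.4 km

Isostatic balance requires: the weight of the topography is balanced by the buoyancy of the root, ρ_c h = (ρ_m − ρ_c) r.
r = h · ρ_c / (ρ_m − ρ_c) = 2.72 km × 2830 / (3330 − 2830) = 15.4 km.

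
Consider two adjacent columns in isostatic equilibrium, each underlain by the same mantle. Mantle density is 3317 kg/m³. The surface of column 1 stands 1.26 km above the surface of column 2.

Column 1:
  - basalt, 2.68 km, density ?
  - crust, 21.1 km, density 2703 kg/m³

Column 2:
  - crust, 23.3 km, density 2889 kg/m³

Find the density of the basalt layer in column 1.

2870 kg/m³

Take the compensation level at the base of the deeper column (depth z_c below the surface of column 1) and equate Σ ρ_i t_i down to z_c; mantle fills any gap and the z_c terms cancel.
Column 1: 2.68×ρ + 21.1×2703 + (z_c − 23.78)×3317
Column 2: 1.26×0 + 23.3×2889 + (z_c − 1.26 − 23.3)×3317
The z_c×3317 term appears on both sides and cancels. Collect the known terms of each column as K = Σ(ρt)_known − 3317 × (depth of known layers): K_1 = 57033.3 − 3317×23.78 = −21844.96; K_2 = 67313.7 − 3317×(1.26 + 23.3) = −14151.82.
Balance: K_1 + 2.68×ρ = K_2, so ρ = (K_2 − K_1)/2.68 = 7693.14/2.68 = 2870 kg/m³.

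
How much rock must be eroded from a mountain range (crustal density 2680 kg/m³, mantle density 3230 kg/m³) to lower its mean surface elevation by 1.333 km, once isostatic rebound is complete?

Net drop Δ = e − u = e − e ρ_c/ρ_m = e (ρ_m − ρ_c)/ρ_m.
e = Δ ρ_m/(ρ_m − ρ_c) = 1.333 km × 3230/550 = 7.83 km.

7.83 km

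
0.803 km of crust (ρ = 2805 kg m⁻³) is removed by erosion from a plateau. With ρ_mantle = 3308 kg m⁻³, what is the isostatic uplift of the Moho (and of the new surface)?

Unloading: uplift u = e ρ_c/ρ_m = 0.803 km × 2805/3308 = 0.681 km.

0.681 km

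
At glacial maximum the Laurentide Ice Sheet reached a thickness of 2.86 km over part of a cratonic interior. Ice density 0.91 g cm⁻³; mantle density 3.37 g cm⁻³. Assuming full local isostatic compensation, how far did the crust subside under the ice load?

0.772 km

By Archimedes' principle applied to the lithosphere: the ice load ρ_ice t is balanced by mantle displaced below, ρ_m s.
s = t ρ_ice / ρ_m = 2.86 km × 0.91/3.37 = 0.772 km.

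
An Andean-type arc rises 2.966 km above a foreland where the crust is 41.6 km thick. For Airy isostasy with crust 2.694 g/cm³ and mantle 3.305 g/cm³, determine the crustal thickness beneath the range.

57.6 km

Root depth r = h ρ_c / (ρ_m − ρ_c) = 2.966 km × 2.694 / 0.611 = 13.08 km.
Total thickness = T + h + r = 41.6 km + 2.966 km + 13.08 km = 57.6 km.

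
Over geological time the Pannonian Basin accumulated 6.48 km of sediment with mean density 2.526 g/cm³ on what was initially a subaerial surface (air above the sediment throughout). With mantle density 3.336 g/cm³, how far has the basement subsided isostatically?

4.91 km

Subaerial load: s = t ρ_sed / ρ_m = 6.48 km × 2.526/3.336 = 4.91 km.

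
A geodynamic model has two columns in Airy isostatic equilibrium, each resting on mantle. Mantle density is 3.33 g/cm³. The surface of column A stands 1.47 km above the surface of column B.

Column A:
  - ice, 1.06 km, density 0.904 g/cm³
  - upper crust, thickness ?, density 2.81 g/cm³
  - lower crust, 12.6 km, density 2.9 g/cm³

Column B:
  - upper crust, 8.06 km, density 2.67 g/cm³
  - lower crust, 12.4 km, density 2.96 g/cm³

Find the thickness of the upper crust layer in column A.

13.1 km

Take the compensation level at the base of the deeper column (depth z_c below the surface of column A) and equate Σ ρ_i t_i down to z_c; mantle fills any gap and the z_c terms cancel.
Column A: 1.06×0.904 + x×2.81 + 12.6×2.9 + (z_c − 13.66 − x)×3.33
Column B: 1.47×0 + 8.06×2.67 + 12.4×2.96 + (z_c − 1.47 − 20.46)×3.33
The z_c×3.33 term appears on both sides and cancels. Collect the known terms of each column as K = Σ(ρt)_known − 3.33 × (depth of known layers): K_A = 37.49824 − 3.33×13.66 = −7.98956; K_B = 58.2242 − 3.33×(1.47 + 20.46) = −14.8027.
Balance: K_A − x×(3.33 − 2.81) = K_B, so x = (K_A − K_B)/(3.33 − 2.81) = 6.81314/0.52 = 13.1 km.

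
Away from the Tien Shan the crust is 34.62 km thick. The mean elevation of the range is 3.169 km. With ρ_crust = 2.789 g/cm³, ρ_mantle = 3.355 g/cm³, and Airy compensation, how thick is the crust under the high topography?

Root depth r = h ρ_c / (ρ_m − ρ_c) = 3.169 km × 2.789 / 0.566 = 15.62 km.
Total thickness = T + h + r = 34.62 km + 3.169 km + 15.62 km = 53.4 km.

53.4 km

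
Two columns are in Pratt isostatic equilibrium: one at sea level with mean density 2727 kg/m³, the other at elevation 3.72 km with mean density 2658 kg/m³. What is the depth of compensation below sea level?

143 km

ρ_ref D = ρ (D + h) → D (ρ_ref − ρ) = ρ h.
D = ρ h/(ρ_ref − ρ) = 2658 × 3.72 km/(2727 − 2658) = 143 km.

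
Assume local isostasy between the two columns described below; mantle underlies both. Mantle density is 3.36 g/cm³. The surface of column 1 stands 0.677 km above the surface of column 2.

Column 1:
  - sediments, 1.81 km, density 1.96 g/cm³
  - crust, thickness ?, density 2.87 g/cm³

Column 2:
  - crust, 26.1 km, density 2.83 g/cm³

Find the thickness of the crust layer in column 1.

27.7 km

Take the compensation level at the base of the deeper column (depth z_c below the surface of column 1) and equate Σ ρ_i t_i down to z_c; mantle fills any gap and the z_c terms cancel.
Column 1: 1.81×1.96 + x×2.87 + (z_c − 1.81 − x)×3.36
Column 2: 0.677×0 + 26.1×2.83 + (z_c − 0.677 − 26.1)×3.36
The z_c×3.36 term appears on both sides and cancels. Collect the known terms of each column as K = Σ(ρt)_known − 3.36 × (depth of known layers): K_1 = 3.5476 − 3.36×1.81 = −2.534; K_2 = 73.863 − 3.36×(0.677 + 26.1) = −16.10772.
Balance: K_1 − x×(3.36 − 2.87) = K_2, so x = (K_1 − K_2)/(3.36 − 2.87) = 13.5737/0.49 = 27.7 km.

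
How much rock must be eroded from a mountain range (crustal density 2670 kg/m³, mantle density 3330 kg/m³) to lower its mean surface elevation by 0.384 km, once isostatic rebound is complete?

1.94 km

Net drop Δ = e − u = e − e ρ_c/ρ_m = e (ρ_m − ρ_c)/ρ_m.
e = Δ ρ_m/(ρ_m − ρ_c) = 0.384 km × 3330/660 = 1.94 km.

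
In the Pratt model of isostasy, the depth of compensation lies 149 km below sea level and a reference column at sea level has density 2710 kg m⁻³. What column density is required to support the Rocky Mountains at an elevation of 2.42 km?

Pratt balance: ρ_ref D = ρ (D + h).
ρ = ρ_ref D/(D + h) = 2710 × 149 km/(149 km + 2.42 km) = 2670 kg m⁻³.

2670 kg m⁻³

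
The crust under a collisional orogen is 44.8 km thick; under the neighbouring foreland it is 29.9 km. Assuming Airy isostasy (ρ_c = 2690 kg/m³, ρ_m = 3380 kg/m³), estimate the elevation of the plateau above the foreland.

3.04 km

Excess crust Δ = 44.8 km − 29.9 km = 14.9 km, split between elevation h and root r with h + r = Δ.
Airy balance ρ_c h = (ρ_m − ρ_c) r gives r = h ρ_c/(ρ_m − ρ_c), so h (1 + ρ_c/(ρ_m − ρ_c)) = Δ, i.e. h = Δ (ρ_m − ρ_c)/ρ_m.
h = 14.9 km × 690/3380 = 3.04 km.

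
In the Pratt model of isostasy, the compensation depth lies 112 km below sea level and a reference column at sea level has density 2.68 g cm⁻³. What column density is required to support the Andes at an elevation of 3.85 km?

2.59 g cm⁻³

Pratt balance: ρ_ref D = ρ (D + h).
ρ = ρ_ref D/(D + h) = 2.68 × 112 km/(112 km + 3.85 km) = 2.59 g cm⁻³.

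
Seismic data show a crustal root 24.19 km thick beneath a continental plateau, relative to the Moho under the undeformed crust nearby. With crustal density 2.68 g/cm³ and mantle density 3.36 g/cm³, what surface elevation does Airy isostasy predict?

6.14 km

For local isostatic compensation: ρ_c h = (ρ_m − ρ_c) r.
h = r (ρ_m − ρ_c) / ρ_c = 24.19 km × (3.36 − 2.68) / 2.68 = 6.14 km.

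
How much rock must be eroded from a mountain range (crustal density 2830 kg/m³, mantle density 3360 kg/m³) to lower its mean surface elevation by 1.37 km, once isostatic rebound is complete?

Net drop Δ = e − u = e − e ρ_c/ρ_m = e (ρ_m − ρ_c)/ρ_m.
e = Δ ρ_m/(ρ_m − ρ_c) = 1.37 km × 3360/530 = 8.69 km.

8.69 km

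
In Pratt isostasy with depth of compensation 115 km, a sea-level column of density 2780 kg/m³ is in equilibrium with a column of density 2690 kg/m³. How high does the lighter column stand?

ρ_ref D = ρ (D + h) → h = D (ρ_ref − ρ)/ρ.
h = 115 km × (2780 − 2690)/2690 = 3.85 km.

3.85 km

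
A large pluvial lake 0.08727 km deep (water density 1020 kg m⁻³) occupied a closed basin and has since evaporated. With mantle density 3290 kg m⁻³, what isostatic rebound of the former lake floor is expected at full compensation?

0.0271 km

u = d ρ_w/ρ_m = 0.08727 km × 1020/3290 = 0.0271 km.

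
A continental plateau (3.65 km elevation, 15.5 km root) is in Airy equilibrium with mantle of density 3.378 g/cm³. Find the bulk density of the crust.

2.73 g/cm³

ρ_c h = (ρ_m − ρ_c) r → ρ_c (h + r) = ρ_m r → ρ_c = ρ_m r / (h + r).
ρ_c = 3.378 × 15.5 km / (3.65 km + 15.5 km) = 2.73 g/cm³.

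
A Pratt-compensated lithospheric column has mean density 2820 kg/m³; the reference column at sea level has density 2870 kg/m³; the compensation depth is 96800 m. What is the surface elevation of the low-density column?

1720 m

ρ_ref D = ρ (D + h) → h = D (ρ_ref − ρ)/ρ.
h = 96800 m × (2870 − 2820)/2820 = 1720 m.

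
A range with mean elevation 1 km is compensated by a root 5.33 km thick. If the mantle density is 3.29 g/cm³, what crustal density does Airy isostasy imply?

ρ_c h = (ρ_m − ρ_c) r → ρ_c (h + r) = ρ_m r → ρ_c = ρ_m r / (h + r).
ρ_c = 3.29 × 5.33 km / (1 km + 5.33 km) = 2.77 g/cm³.

2.77 g/cm³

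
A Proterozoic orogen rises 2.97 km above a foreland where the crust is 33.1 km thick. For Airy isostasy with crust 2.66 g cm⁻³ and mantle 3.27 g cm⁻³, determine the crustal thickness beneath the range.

49 km

Root depth r = h ρ_c / (ρ_m − ρ_c) = 2.97 km × 2.66 / 0.61 = 12.95 km.
Total thickness = T + h + r = 33.1 km + 2.97 km + 12.95 km = 49 km.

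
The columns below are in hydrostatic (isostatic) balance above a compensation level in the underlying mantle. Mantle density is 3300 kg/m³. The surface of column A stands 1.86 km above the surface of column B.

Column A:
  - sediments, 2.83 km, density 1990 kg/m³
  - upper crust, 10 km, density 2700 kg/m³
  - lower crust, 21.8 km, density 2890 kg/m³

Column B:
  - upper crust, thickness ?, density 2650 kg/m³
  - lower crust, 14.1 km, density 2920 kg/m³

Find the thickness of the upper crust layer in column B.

Take the compensation level at the base of the deeper column (depth z_c below the surface of column A) and equate Σ ρ_i t_i down to z_c; mantle fills any gap and the z_c terms cancel.
Column A: 2.83×1990 + 10×2700 + 21.8×2890 + (z_c − 34.63)×3300
Column B: 1.86×0 + x×2650 + 14.1×2920 + (z_c − 1.86 − 14.1 − x)×3300
The z_c×3300 term appears on both sides and cancels. Collect the known terms of each column as K = Σ(ρt)_known − 3300 × (depth of known layers): K_A = 95633.7 − 3300×34.63 = −18645.3; K_B = 41172 − 3300×(1.86 + 14.1) = −11496.
Balance: K_A = K_B − x×(3300 − 2650), so x = (K_B − K_A)/(3300 − 2650) = 7149.3/650 = 11 km.

11 km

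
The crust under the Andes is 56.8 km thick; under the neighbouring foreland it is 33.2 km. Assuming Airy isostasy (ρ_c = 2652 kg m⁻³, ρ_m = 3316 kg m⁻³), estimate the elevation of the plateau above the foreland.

4.73 km

Excess crust Δ = 56.8 km − 33.2 km = 23.6 km, split between elevation h and root r with h + r = Δ.
Airy balance ρ_c h = (ρ_m − ρ_c) r gives r = h ρ_c/(ρ_m − ρ_c), so h (1 + ρ_c/(ρ_m − ρ_c)) = Δ, i.e. h = Δ (ρ_m − ρ_c)/ρ_m.
h = 23.6 km × 664/3316 = 4.73 km.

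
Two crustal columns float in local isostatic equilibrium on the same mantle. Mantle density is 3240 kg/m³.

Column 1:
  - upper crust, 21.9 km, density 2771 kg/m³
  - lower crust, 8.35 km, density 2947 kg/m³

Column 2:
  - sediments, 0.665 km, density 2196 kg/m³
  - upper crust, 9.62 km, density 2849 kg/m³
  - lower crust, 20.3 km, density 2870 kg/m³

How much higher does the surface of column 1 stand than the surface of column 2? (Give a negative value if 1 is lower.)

For any compensation level in the mantle, the mantle terms cancel and isostasy reduces to e = (Σt_1 − Σt_2) − (Σ(ρt)_1 − Σ(ρt)_2) / ρ_m.
Σt_1 = 30.25 km; Σt_2 = 30.585 km; Σ(ρt)_1 = 85292.35; Σ(ρt)_2 = 87128.72 (in km·kg/m³).
e = (30.25 − 30.585) − (85292.35 − 87128.72) / 3240 = 0.232 km.

0.232 km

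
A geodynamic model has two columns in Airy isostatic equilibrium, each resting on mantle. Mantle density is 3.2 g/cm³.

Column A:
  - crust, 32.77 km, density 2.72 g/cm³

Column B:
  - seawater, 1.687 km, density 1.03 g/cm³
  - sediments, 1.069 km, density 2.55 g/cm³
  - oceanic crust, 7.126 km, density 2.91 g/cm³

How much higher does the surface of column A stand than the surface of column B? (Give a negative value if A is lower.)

2.91 km

For any compensation level in the mantle, the mantle terms cancel and isostasy reduces to e = (Σt_A − Σt_B) − (Σ(ρt)_A − Σ(ρt)_B) / ρ_m.
Σt_A = 32.77 km; Σt_B = 9.882 km; Σ(ρt)_A = 89.1344; Σ(ρt)_B = 25.20022 (in km·g/cm³).
e = (32.77 − 9.882) − (89.1344 − 25.20022) / 3.2 = 2.91 km.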